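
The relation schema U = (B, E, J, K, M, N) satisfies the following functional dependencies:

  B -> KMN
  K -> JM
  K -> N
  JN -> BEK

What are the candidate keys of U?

{B}⁺: B→KMN adds K, M, N; K→JM adds J; JN→BEK adds E → {B, E, J, K, M, N}.
{K}⁺: K→JM adds J, M; K→N adds N; JN→BEK adds B, E → {B, E, J, K, M, N}.
{J, N}⁺: JN→BEK adds B, E, K; B→KMN adds M → {B, E, J, K, M, N}. Minimal: {N}⁺ = {N}; {J}⁺ = {J} — none reach the full schema.

{B}, {K}, {J, N}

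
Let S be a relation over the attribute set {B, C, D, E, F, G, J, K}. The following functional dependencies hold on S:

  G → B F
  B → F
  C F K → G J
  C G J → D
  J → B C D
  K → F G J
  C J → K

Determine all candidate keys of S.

{E, J}⁺: J→BCD adds B, C, D; CJ→K adds K; B→F adds F; CFK→GJ adds G → {B, C, D, E, F, G, J, K}.
{E, K}⁺: K→FGJ adds F, G, J; G→BF adds B; J→BCD adds C, D → {B, C, D, E, F, G, J, K}.
Any other superkey contains one of these as a subset, so there are no further candidate keys.

(E, J), (E, K)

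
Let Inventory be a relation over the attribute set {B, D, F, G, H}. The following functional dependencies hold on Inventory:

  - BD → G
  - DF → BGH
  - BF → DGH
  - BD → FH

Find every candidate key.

BD, BF, DF

{B, D}⁺: BD→G adds G; BD→FH adds F, H → {B, D, F, G, H}. Minimal: {D}⁺ = {D}; {B}⁺ = {B} — none reach the full schema.
{B, F}⁺: BF→DGH adds D, G, H → {B, D, F, G, H}. Minimal: {F}⁺ = {F}; {B}⁺ = {B} — none reach the full schema.
{D, F}⁺: DF→BGH adds B, G, H → {B, D, F, G, H}. Minimal: {F}⁺ = {F}; {D}⁺ = {D} — none reach the full schema.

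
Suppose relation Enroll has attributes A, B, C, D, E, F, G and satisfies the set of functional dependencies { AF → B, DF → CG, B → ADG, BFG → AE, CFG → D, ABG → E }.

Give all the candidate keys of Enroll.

{A, F}, {B, F}

{A, F}⁺: AF→B adds B; B→ADG adds D, G; BFG→AE adds E; DF→CG adds C → {A, B, C, D, E, F, G}. Minimal: {F}⁺ = {F}; {A}⁺ = {A} — none reach the full schema.
{B, F}⁺: B→ADG adds A, D, G; BFG→AE adds E; DF→CG adds C → {A, B, C, D, E, F, G}. Minimal: {F}⁺ = {F}; {B}⁺ = {A, B, D, E, G} — none reach the full schema.
Any other superkey contains one of these as a subset, so there are no further candidate keys.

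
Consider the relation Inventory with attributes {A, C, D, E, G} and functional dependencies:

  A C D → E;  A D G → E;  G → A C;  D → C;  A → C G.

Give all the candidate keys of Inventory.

Attribute D never appears on the right-hand side of any dependency, so D must belong to every candidate key.
{D}⁺ = {C, D}, which is not all of the schema, so we must add further attributes.
{A, D}⁺: D→C adds C; A→CG adds G; ACD→E adds E → {A, C, D, E, G}. Minimal: {D}⁺ = {C, D}; {A}⁺ = {A, C, G} — none reach the full schema.
{D, G}⁺: G→AC adds A, C; ACD→E adds E → {A, C, D, E, G}. Minimal: {G}⁺ = {A, C, G}; {D}⁺ = {C, D} — none reach the full schema.

AD, DG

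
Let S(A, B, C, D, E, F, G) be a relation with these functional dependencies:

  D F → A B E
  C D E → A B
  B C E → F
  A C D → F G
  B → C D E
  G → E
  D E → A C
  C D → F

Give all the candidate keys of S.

B, CD, DE, DF, DG

{B}⁺: B→CDE adds C, D, E; DE→AC adds A; CD→F adds F; ACD→FG adds G → {A, B, C, D, E, F, G}.
{C, D}⁺: CD→F adds F; DF→ABE adds A, B, E; ACD→FG adds G → {A, B, C, D, E, F, G}. Minimal: {D}⁺ = {D}; {C}⁺ = {C} — none reach the full schema.
{D, E}⁺: DE→AC adds A, C; CD→F adds F; DF→ABE adds B; ACD→FG adds G → {A, B, C, D, E, F, G}. Minimal: {E}⁺ = {E}; {D}⁺ = {D} — none reach the full schema.
{D, F}⁺: DF→ABE adds A, B, E; B→CDE adds C; ACD→FG adds G → {A, B, C, D, E, F, G}. Minimal: {F}⁺ = {F}; {D}⁺ = {D} — none reach the full schema.
{D, G}⁺: G→E adds E; DE→AC adds A, C; CD→F adds F; DF→ABE adds B → {A, B, C, D, E, F, G}. Minimal: {G}⁺ = {E, G}; {D}⁺ = {D} — none reach the full schema.
Any other superkey contains one of these as a subset, so there are no further candidate keys.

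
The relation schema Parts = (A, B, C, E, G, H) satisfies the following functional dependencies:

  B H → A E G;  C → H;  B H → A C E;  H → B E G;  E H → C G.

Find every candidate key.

{C}, {H}

{C}⁺: C→H adds H; H→BEG adds B, E, G; BH→AEG adds A → {A, B, C, E, G, H}.
{H}⁺: H→BEG adds B, E, G; EH→CG adds C; BH→AEG adds A → {A, B, C, E, G, H}.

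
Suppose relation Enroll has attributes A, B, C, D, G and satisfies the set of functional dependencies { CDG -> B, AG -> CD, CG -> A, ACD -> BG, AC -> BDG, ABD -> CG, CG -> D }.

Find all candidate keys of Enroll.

{A, C}; {A, G}; {C, G}; {A, B, D}

{A, C}⁺: AC→BDG adds B, D, G → {A, B, C, D, G}. Minimal: {C}⁺ = {C}; {A}⁺ = {A} — none reach the full schema.
{A, G}⁺: AG→CD adds C, D; ACD→BG adds B → {A, B, C, D, G}. Minimal: {G}⁺ = {G}; {A}⁺ = {A} — none reach the full schema.
{C, G}⁺: CG→A adds A; AC→BDG adds B, D → {A, B, C, D, G}. Minimal: {G}⁺ = {G}; {C}⁺ = {C} — none reach the full schema.
{A, B, D}⁺: ABD→CG adds C, G → {A, B, C, D, G}. Minimal: {B, D}⁺ = {B, D}; {A, D}⁺ = {A, D}; {A, B}⁺ = {A, B} — none reach the full schema.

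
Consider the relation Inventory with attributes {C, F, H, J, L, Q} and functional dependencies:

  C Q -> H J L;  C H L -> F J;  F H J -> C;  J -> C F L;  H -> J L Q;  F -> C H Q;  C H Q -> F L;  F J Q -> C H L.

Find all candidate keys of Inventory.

(F); (H); (J); (C, Q)

{F}⁺: F→CHQ adds C, H, Q; CHQ→FL adds L; CQ→HJL adds J → {C, F, H, J, L, Q}.
{H}⁺: H→JLQ adds J, L, Q; J→CFL adds C, F → {C, F, H, J, L, Q}.
{J}⁺: J→CFL adds C, F, L; F→CHQ adds H, Q → {C, F, H, J, L, Q}.
{C, Q}⁺: CQ→HJL adds H, J, L; CHL→FJ adds F → {C, F, H, J, L, Q}. Minimal: {Q}⁺ = {Q}; {C}⁺ = {C} — none reach the full schema.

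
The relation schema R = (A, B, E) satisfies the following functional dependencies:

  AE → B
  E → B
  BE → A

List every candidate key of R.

{E}

{E}⁺: E→B adds B; BE→A adds A → {A, B, E}.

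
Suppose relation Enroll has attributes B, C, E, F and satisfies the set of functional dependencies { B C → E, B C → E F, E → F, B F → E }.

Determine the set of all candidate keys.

(B, C)

Attributes B, C never appear on any right-hand side, so every candidate key must contain {B, C}.
{B, C}⁺ = {B, C, E, F}, which is all of the schema, so {B, C} is the only candidate key.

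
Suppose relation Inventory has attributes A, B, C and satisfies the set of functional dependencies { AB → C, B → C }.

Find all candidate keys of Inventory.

Attributes A, B never appear on any right-hand side, so every candidate key must contain {A, B}.
{A, B}⁺ = {A, B, C}, which is all of the schema, so {A, B} is the only candidate key.

(A, B)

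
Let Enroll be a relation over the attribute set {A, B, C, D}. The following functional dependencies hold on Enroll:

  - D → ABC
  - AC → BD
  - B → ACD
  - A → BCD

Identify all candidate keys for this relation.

{A}⁺: A→BCD adds B, C, D → {A, B, C, D}.
{B}⁺: B→ACD adds A, C, D → {A, B, C, D}.
{D}⁺: D→ABC adds A, B, C → {A, B, C, D}.

{A}; {B}; {D}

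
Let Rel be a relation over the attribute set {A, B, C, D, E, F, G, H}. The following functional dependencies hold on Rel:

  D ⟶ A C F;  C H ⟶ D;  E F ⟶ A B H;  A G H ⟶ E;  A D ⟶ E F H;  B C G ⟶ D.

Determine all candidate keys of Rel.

Attribute G never appears on the right-hand side of any dependency, so G must belong to every candidate key.
{G}⁺ = {G}, which is not all of the schema, so we must add further attributes.
{D, G}⁺: D→ACF adds A, C, F; AD→EFH adds E, H; EF→ABH adds B → {A, B, C, D, E, F, G, H}.
{B, C, G}⁺: BCG→D adds D; D→ACF adds A, F; AD→EFH adds E, H → {A, B, C, D, E, F, G, H}.
{C, G, H}⁺: CH→D adds D; D→ACF adds A, F; AGH→E adds E; EF→ABH adds B → {A, B, C, D, E, F, G, H}.
{C, E, F, G}⁺: EF→ABH adds A, B, H; BCG→D adds D → {A, B, C, D, E, F, G, H}.

{D, G}; {B, C, G}; {C, G, H}; {C, E, F, G}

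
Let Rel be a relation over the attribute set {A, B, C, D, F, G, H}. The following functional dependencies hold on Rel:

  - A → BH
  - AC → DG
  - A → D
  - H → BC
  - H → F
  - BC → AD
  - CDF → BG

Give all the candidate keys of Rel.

{A}⁺: A→BH adds B, H; A→D adds D; H→BC adds C; H→F adds F; CDF→BG adds G → {A, B, C, D, F, G, H}.
{H}⁺: H→BC adds B, C; H→F adds F; BC→AD adds A, D; CDF→BG adds G → {A, B, C, D, F, G, H}.
{B, C}⁺: BC→AD adds A, D; A→BH adds H; AC→DG adds G; H→F adds F → {A, B, C, D, F, G, H}. Minimal: {C}⁺ = {C}; {B}⁺ = {B} — none reach the full schema.
{C, D, F}⁺: CDF→BG adds B, G; BC→AD adds A; A→BH adds H → {A, B, C, D, F, G, H}. Minimal: {D, F}⁺ = {D, F}; {C, F}⁺ = {C, F}; {C, D}⁺ = {C, D} — none reach the full schema.
Any other superkey contains one of these as a subset, so there are no further candidate keys.

(A), (H), (B, C), (C, D, F)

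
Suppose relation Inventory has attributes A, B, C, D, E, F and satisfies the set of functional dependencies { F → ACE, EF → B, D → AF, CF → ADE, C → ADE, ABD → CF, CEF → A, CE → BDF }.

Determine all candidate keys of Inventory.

{C}, {D}, {F}

{C}⁺: C→ADE adds A, D, E; CE→BDF adds B, F → {A, B, C, D, E, F}.
{D}⁺: D→AF adds A, F; F→ACE adds C, E; EF→B adds B → {A, B, C, D, E, F}.
{F}⁺: F→ACE adds A, C, E; EF→B adds B; CF→ADE adds D → {A, B, C, D, E, F}.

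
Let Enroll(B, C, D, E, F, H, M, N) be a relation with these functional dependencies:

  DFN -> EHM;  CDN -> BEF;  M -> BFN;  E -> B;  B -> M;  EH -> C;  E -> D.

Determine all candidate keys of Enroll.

{E}; {B, D}; {D, M}; {C, D, N}; {D, F, N}

{E}⁺: E→B adds B; B→M adds M; E→D adds D; M→BFN adds F, N; DFN→EHM adds H; EH→C adds C → {B, C, D, E, F, H, M, N}.
{B, D}⁺: B→M adds M; M→BFN adds F, N; DFN→EHM adds E, H; EH→C adds C → {B, C, D, E, F, H, M, N}. Minimal: {D}⁺ = {D}; {B}⁺ = {B, F, M, N} — none reach the full schema.
{D, M}⁺: M→BFN adds B, F, N; DFN→EHM adds E, H; EH→C adds C → {B, C, D, E, F, H, M, N}. Minimal: {M}⁺ = {B, F, M, N}; {D}⁺ = {D} — none reach the full schema.
{C, D, N}⁺: CDN→BEF adds B, E, F; B→M adds M; DFN→EHM adds H → {B, C, D, E, F, H, M, N}. Minimal: {D, N}⁺ = {D, N}; {C, N}⁺ = {C, N}; {C, D}⁺ = {C, D} — none reach the full schema.
{D, F, N}⁺: DFN→EHM adds E, H, M; M→BFN adds B; EH→C adds C → {B, C, D, E, F, H, M, N}. Minimal: {F, N}⁺ = {F, N}; {D, N}⁺ = {D, N}; {D, F}⁺ = {D, F} — none reach the full schema.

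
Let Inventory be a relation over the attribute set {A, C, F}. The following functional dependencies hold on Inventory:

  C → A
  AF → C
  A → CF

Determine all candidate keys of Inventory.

{A}, {C}

{A}⁺: A→CF adds C, F → {A, C, F}.
{C}⁺: C→A adds A; A→CF adds F → {A, C, F}.
Any other superkey contains one of these as a subset, so there are no further candidate keys.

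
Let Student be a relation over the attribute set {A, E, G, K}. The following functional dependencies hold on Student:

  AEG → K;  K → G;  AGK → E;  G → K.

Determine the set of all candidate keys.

Attribute A never appears on the right-hand side of any dependency, so A must belong to every candidate key.
{A}⁺ = {A}, which is not all of the schema, so we must add further attributes.
{A, G}⁺: G→K adds K; AGK→E adds E → {A, E, G, K}. Minimal: {G}⁺ = {G, K}; {A}⁺ = {A} — none reach the full schema.
{A, K}⁺: K→G adds G; AGK→E adds E → {A, E, G, K}. Minimal: {K}⁺ = {G, K}; {A}⁺ = {A} — none reach the full schema.

AG; AK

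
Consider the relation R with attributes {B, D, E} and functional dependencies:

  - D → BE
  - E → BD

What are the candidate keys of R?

{D}; {E}

{D}⁺: D→BE adds B, E → {B, D, E}.
{E}⁺: E→BD adds B, D → {B, D, E}.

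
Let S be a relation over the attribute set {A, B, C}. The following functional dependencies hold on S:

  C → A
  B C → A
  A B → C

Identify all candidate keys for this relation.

{A, B}, {B, C}

{A, B}⁺: AB→C adds C → {A, B, C}. Minimal: {B}⁺ = {B}; {A}⁺ = {A} — none reach the full schema.
{B, C}⁺: C→A adds A → {A, B, C}. Minimal: {C}⁺ = {A, C}; {B}⁺ = {B} — none reach the full schema.
Any other superkey contains one of these as a subset, so there are no further candidate keys.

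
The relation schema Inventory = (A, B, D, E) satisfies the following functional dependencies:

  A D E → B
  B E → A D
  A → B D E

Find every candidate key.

(A), (B, E)

{A}⁺: A→BDE adds B, D, E → {A, B, D, E}.
{B, E}⁺: BE→AD adds A, D → {A, B, D, E}. Minimal: {E}⁺ = {E}; {B}⁺ = {B} — none reach the full schema.
Any other superkey contains one of these as a subset, so there are no further candidate keys.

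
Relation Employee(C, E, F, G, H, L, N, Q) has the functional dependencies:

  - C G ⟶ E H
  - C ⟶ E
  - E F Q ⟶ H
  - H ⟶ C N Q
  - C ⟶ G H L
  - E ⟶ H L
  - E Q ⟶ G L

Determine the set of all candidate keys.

{C, F}⁺: C→E adds E; C→GHL adds G, H, L; H→CNQ adds N, Q → {C, E, F, G, H, L, N, Q}. Minimal: {F}⁺ = {F}; {C}⁺ = {C, E, G, H, L, N, Q} — none reach the full schema.
{E, F}⁺: E→HL adds H, L; H→CNQ adds C, N, Q; C→GHL adds G → {C, E, F, G, H, L, N, Q}. Minimal: {F}⁺ = {F}; {E}⁺ = {C, E, G, H, L, N, Q} — none reach the full schema.
{F, H}⁺: H→CNQ adds C, N, Q; C→GHL adds G, L; CG→EH adds E → {C, E, F, G, H, L, N, Q}. Minimal: {H}⁺ = {C, E, G, H, L, N, Q}; {F}⁺ = {F} — none reach the full schema.

CF; EF; FH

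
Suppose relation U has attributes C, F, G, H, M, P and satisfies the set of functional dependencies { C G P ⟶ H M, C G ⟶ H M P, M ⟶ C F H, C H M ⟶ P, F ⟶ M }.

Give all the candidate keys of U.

{C, G}, {F, G}, {G, M}

Attribute G never appears on the right-hand side of any dependency, so G must belong to every candidate key.
{G}⁺ = {G}, which is not all of the schema, so we must add further attributes.
{C, G}⁺: CG→HMP adds H, M, P; M→CFH adds F → {C, F, G, H, M, P}. Minimal: {G}⁺ = {G}; {C}⁺ = {C} — none reach the full schema.
{F, G}⁺: F→M adds M; M→CFH adds C, H; CHM→P adds P → {C, F, G, H, M, P}. Minimal: {G}⁺ = {G}; {F}⁺ = {C, F, H, M, P} — none reach the full schema.
{G, M}⁺: M→CFH adds C, F, H; CHM→P adds P → {C, F, G, H, M, P}. Minimal: {M}⁺ = {C, F, H, M, P}; {G}⁺ = {G} — none reach the full schema.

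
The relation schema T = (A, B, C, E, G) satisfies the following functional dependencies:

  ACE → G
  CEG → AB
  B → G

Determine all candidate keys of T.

ACE, BCE, CEG

{A, C, E}⁺: ACE→G adds G; CEG→AB adds B → {A, B, C, E, G}. Minimal: {C, E}⁺ = {C, E}; {A, E}⁺ = {A, E}; {A, C}⁺ = {A, C} — none reach the full schema.
{B, C, E}⁺: B→G adds G; CEG→AB adds A → {A, B, C, E, G}. Minimal: {C, E}⁺ = {C, E}; {B, E}⁺ = {B, E, G}; {B, C}⁺ = {B, C, G} — none reach the full schema.
{C, E, G}⁺: CEG→AB adds A, B → {A, B, C, E, G}. Minimal: {E, G}⁺ = {E, G}; {C, G}⁺ = {C, G}; {C, E}⁺ = {C, E} — none reach the full schema.
Any other superkey contains one of these as a subset, so there are no further candidate keys.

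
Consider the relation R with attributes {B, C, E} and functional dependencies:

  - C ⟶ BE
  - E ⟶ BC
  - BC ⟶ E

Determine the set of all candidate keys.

(C); (E)

{C}⁺: C→BE adds B, E → {B, C, E}.
{E}⁺: E→BC adds B, C → {B, C, E}.
Any other superkey contains one of these as a subset, so there are no further candidate keys.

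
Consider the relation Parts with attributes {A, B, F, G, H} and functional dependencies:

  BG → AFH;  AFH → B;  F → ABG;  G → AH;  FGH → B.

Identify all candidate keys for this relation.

(F), (B, G)

{F}⁺: F→ABG adds A, B, G; G→AH adds H → {A, B, F, G, H}.
{B, G}⁺: BG→AFH adds A, F, H → {A, B, F, G, H}. Minimal: {G}⁺ = {A, G, H}; {B}⁺ = {B} — none reach the full schema.
Any other superkey contains one of these as a subset, so there are no further candidate keys.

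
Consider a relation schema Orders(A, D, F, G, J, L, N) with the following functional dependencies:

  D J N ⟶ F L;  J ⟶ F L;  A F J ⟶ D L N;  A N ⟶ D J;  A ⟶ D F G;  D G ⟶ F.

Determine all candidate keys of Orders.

Attribute A never appears on the right-hand side of any dependency, so A must belong to every candidate key.
{A}⁺ = {A, D, F, G}, which is not all of the schema, so we must add further attributes.
{A, J}⁺: J→FL adds F, L; AFJ→DLN adds D, N; A→DFG adds G → {A, D, F, G, J, L, N}. Minimal: {J}⁺ = {F, J, L}; {A}⁺ = {A, D, F, G} — none reach the full schema.
{A, N}⁺: AN→DJ adds D, J; A→DFG adds F, G; DJN→FL adds L → {A, D, F, G, J, L, N}. Minimal: {N}⁺ = {N}; {A}⁺ = {A, D, F, G} — none reach the full schema.
Any other superkey contains one of these as a subset, so there are no further candidate keys.

{A, J}, {A, N}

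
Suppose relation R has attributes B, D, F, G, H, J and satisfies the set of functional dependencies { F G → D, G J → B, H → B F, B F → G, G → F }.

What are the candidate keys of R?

Attributes H, J never appear on any right-hand side, so every candidate key must contain {H, J}.
{H, J}⁺ = {B, D, F, G, H, J}, which is all of the schema, so {H, J} is the only candidate key.

{H, J}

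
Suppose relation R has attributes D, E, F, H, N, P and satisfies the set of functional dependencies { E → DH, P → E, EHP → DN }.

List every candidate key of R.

Attributes F, P never appear on any right-hand side, so every candidate key must contain {F, P}.
{F, P}⁺ = {D, E, F, H, N, P}, which is all of the schema, so {F, P} is the only candidate key.

{F, P}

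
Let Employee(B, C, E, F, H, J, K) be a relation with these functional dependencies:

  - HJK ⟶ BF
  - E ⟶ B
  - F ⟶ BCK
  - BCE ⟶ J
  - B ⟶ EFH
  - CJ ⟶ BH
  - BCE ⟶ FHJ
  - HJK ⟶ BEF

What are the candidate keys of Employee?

(B), (E), (F), (C, J), (H, J, K)

{B}⁺: B→EFH adds E, F, H; F→BCK adds C, K; BCE→J adds J → {B, C, E, F, H, J, K}.
{E}⁺: E→B adds B; B→EFH adds F, H; F→BCK adds C, K; BCE→J adds J → {B, C, E, F, H, J, K}.
{F}⁺: F→BCK adds B, C, K; B→EFH adds E, H; BCE→FHJ adds J → {B, C, E, F, H, J, K}.
{C, J}⁺: CJ→BH adds B, H; B→EFH adds E, F; F→BCK adds K → {B, C, E, F, H, J, K}.
{H, J, K}⁺: HJK→BF adds B, F; F→BCK adds C; B→EFH adds E → {B, C, E, F, H, J, K}.
Any other superkey contains one of these as a subset, so there are no further candidate keys.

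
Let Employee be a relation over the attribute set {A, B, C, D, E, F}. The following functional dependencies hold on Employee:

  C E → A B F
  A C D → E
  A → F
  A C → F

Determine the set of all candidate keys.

Attributes C, D never appear on any right-hand side, so every candidate key must contain {C, D}.
{C, D}⁺ = {C, D}, which is not all of the schema, so we must add further attributes.
{A, C, D}⁺: ACD→E adds E; A→F adds F; CE→ABF adds B → {A, B, C, D, E, F}. Minimal: {C, D}⁺ = {C, D}; {A, D}⁺ = {A, D, F}; {A, C}⁺ = {A, C, F} — none reach the full schema.
{C, D, E}⁺: CE→ABF adds A, B, F → {A, B, C, D, E, F}. Minimal: {D, E}⁺ = {D, E}; {C, E}⁺ = {A, B, C, E, F}; {C, D}⁺ = {C, D} — none reach the full schema.
Any other superkey contains one of these as a subset, so there are no further candidate keys.

(A, C, D); (C, D, E)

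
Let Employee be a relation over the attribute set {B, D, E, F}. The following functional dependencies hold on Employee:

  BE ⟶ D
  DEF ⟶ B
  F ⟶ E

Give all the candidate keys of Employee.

Attribute F never appears on the right-hand side of any dependency, so F must belong to every candidate key.
{F}⁺ = {E, F}, which is not all of the schema, so we must add further attributes.
{B, F}⁺: F→E adds E; BE→D adds D → {B, D, E, F}. Minimal: {F}⁺ = {E, F}; {B}⁺ = {B} — none reach the full schema.
{D, F}⁺: F→E adds E; DEF→B adds B → {B, D, E, F}. Minimal: {F}⁺ = {E, F}; {D}⁺ = {D} — none reach the full schema.

{B, F}; {D, F}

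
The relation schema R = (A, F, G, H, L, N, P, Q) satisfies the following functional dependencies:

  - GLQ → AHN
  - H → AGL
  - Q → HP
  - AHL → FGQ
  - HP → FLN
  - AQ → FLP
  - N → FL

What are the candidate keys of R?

{H}⁺: H→AGL adds A, G, L; AHL→FGQ adds F, Q; AQ→FLP adds P; GLQ→AHN adds N → {A, F, G, H, L, N, P, Q}.
{Q}⁺: Q→HP adds H, P; HP→FLN adds F, L, N; H→AGL adds A, G → {A, F, G, H, L, N, P, Q}.
Any other superkey contains one of these as a subset, so there are no further candidate keys.

{H}, {Q}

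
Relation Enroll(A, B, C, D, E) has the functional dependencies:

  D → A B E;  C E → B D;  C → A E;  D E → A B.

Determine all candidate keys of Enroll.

Attribute C never appears on the right-hand side of any dependency, so C must belong to every candidate key.
{C}⁺ = {A, B, C, D, E}, which is all of the schema, so {C} is the only candidate key.

{C}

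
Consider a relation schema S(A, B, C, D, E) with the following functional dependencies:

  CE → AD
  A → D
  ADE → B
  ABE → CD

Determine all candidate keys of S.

Attribute E never appears on the right-hand side of any dependency, so E must belong to every candidate key.
{E}⁺ = {E}, which is not all of the schema, so we must add further attributes.
{A, E}⁺: A→D adds D; ADE→B adds B; ABE→CD adds C → {A, B, C, D, E}.
{C, E}⁺: CE→AD adds A, D; ADE→B adds B → {A, B, C, D, E}.
Any other superkey contains one of these as a subset, so there are no further candidate keys.

(A, E), (C, E)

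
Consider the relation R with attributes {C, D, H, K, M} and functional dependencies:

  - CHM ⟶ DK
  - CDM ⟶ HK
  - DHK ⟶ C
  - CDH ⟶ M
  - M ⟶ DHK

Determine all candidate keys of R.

{M}⁺: M→DHK adds D, H, K; DHK→C adds C → {C, D, H, K, M}.
{C, D, H}⁺: CDH→M adds M; M→DHK adds K → {C, D, H, K, M}. Minimal: {D, H}⁺ = {D, H}; {C, H}⁺ = {C, H}; {C, D}⁺ = {C, D} — none reach the full schema.
{D, H, K}⁺: DHK→C adds C; CDH→M adds M → {C, D, H, K, M}. Minimal: {H, K}⁺ = {H, K}; {D, K}⁺ = {D, K}; {D, H}⁺ = {D, H} — none reach the full schema.

{M}, {C, D, H}, {D, H, K}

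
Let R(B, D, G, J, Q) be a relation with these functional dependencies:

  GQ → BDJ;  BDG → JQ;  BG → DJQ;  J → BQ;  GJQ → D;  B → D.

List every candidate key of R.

{B, G}, {G, J}, {G, Q}

Attribute G never appears on the right-hand side of any dependency, so G must belong to every candidate key.
{G}⁺ = {G}, which is not all of the schema, so we must add further attributes.
{B, G}⁺: BG→DJQ adds D, J, Q → {B, D, G, J, Q}. Minimal: {G}⁺ = {G}; {B}⁺ = {B, D} — none reach the full schema.
{G, J}⁺: J→BQ adds B, Q; GJQ→D adds D → {B, D, G, J, Q}. Minimal: {J}⁺ = {B, D, J, Q}; {G}⁺ = {G} — none reach the full schema.
{G, Q}⁺: GQ→BDJ adds B, D, J → {B, D, G, J, Q}. Minimal: {Q}⁺ = {Q}; {G}⁺ = {G} — none reach the full schema.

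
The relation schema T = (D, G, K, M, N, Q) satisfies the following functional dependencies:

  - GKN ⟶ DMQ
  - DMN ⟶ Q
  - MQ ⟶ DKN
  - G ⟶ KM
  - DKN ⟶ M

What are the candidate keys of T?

(G, N), (G, Q)

Attribute G never appears on the right-hand side of any dependency, so G must belong to every candidate key.
{G}⁺ = {G, K, M}, which is not all of the schema, so we must add further attributes.
{G, N}⁺: G→KM adds K, M; GKN→DMQ adds D, Q → {D, G, K, M, N, Q}.
{G, Q}⁺: G→KM adds K, M; MQ→DKN adds D, N → {D, G, K, M, N, Q}.
Any other superkey contains one of these as a subset, so there are no further candidate keys.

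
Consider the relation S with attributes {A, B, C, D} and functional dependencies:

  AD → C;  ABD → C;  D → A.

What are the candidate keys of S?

Attributes B, D never appear on any right-hand side, so every candidate key must contain {B, D}.
{B, D}⁺ = {A, B, C, D}, which is all of the schema, so {B, D} is the only candidate key.

{B, D}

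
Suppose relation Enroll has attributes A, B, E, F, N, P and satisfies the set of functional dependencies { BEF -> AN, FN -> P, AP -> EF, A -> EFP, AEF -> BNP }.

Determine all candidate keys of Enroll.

{A}⁺: A→EFP adds E, F, P; AEF→BNP adds B, N → {A, B, E, F, N, P}.
{B, E, F}⁺: BEF→AN adds A, N; FN→P adds P → {A, B, E, F, N, P}. Minimal: {E, F}⁺ = {E, F}; {B, F}⁺ = {B, F}; {B, E}⁺ = {B, E} — none reach the full schema.

(A), (B, E, F)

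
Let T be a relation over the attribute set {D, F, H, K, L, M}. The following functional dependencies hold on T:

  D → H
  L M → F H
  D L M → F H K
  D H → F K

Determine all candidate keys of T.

(D, L, M)

Attributes D, L, M never appear on any right-hand side, so every candidate key must contain {D, L, M}.
{D, L, M}⁺ = {D, F, H, K, L, M}, which is all of the schema, so {D, L, M} is the only candidate key.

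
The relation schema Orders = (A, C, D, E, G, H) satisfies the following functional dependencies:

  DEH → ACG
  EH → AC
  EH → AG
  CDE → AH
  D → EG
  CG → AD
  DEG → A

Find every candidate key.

CD, CG, DH, EH

{C, D}⁺: D→EG adds E, G; CG→AD adds A; CDE→AH adds H → {A, C, D, E, G, H}. Minimal: {D}⁺ = {A, D, E, G}; {C}⁺ = {C} — none reach the full schema.
{C, G}⁺: CG→AD adds A, D; D→EG adds E; CDE→AH adds H → {A, C, D, E, G, H}. Minimal: {G}⁺ = {G}; {C}⁺ = {C} — none reach the full schema.
{D, H}⁺: D→EG adds E, G; DEG→A adds A; DEH→ACG adds C → {A, C, D, E, G, H}. Minimal: {H}⁺ = {H}; {D}⁺ = {A, D, E, G} — none reach the full schema.
{E, H}⁺: EH→AC adds A, C; EH→AG adds G; CG→AD adds D → {A, C, D, E, G, H}. Minimal: {H}⁺ = {H}; {E}⁺ = {E} — none reach the full schema.
Any other superkey contains one of these as a subset, so there are no further candidate keys.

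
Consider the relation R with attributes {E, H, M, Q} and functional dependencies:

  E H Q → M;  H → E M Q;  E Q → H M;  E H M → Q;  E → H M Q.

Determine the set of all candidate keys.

{E}⁺: E→HMQ adds H, M, Q → {E, H, M, Q}.
{H}⁺: H→EMQ adds E, M, Q → {E, H, M, Q}.
Any other superkey contains one of these as a subset, so there are no further candidate keys.

{E}, {H}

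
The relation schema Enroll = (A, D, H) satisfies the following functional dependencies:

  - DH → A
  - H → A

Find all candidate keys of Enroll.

{D, H}

Attributes D, H never appear on any right-hand side, so every candidate key must contain {D, H}.
{D, H}⁺ = {A, D, H}, which is all of the schema, so {D, H} is the only candidate key.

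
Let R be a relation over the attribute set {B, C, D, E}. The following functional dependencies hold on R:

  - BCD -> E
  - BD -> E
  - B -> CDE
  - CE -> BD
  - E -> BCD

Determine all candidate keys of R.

{B}⁺: B→CDE adds C, D, E → {B, C, D, E}.
{E}⁺: E→BCD adds B, C, D → {B, C, D, E}.
Any other superkey contains one of these as a subset, so there are no further candidate keys.

{B}, {E}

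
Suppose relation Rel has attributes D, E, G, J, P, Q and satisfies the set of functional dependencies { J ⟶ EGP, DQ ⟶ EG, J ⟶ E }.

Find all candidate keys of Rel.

Attributes D, J, Q never appear on any right-hand side, so every candidate key must contain {D, J, Q}.
{D, J, Q}⁺ = {D, E, G, J, P, Q}, which is all of the schema, so {D, J, Q} is the only candidate key.

DJQ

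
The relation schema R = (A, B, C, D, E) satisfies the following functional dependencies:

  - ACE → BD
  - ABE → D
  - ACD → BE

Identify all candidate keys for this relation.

Attributes A, C never appear on any right-hand side, so every candidate key must contain {A, C}.
{A, C}⁺ = {A, C}, which is not all of the schema, so we must add further attributes.
{A, C, D}⁺: ACD→BE adds B, E → {A, B, C, D, E}. Minimal: {C, D}⁺ = {C, D}; {A, D}⁺ = {A, D}; {A, C}⁺ = {A, C} — none reach the full schema.
{A, C, E}⁺: ACE→BD adds B, D → {A, B, C, D, E}. Minimal: {C, E}⁺ = {C, E}; {A, E}⁺ = {A, E}; {A, C}⁺ = {A, C} — none reach the full schema.
Any other superkey contains one of these as a subset, so there are no further candidate keys.

{A, C, D}, {A, C, E}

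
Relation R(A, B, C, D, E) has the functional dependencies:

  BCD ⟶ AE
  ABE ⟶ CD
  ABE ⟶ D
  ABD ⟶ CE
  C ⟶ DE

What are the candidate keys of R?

Attribute B never appears on the right-hand side of any dependency, so B must belong to every candidate key.
{B}⁺ = {B}, which is not all of the schema, so we must add further attributes.
{B, C}⁺: C→DE adds D, E; BCD→AE adds A → {A, B, C, D, E}. Minimal: {C}⁺ = {C, D, E}; {B}⁺ = {B} — none reach the full schema.
{A, B, D}⁺: ABD→CE adds C, E → {A, B, C, D, E}. Minimal: {B, D}⁺ = {B, D}; {A, D}⁺ = {A, D}; {A, B}⁺ = {A, B} — none reach the full schema.
{A, B, E}⁺: ABE→CD adds C, D → {A, B, C, D, E}. Minimal: {B, E}⁺ = {B, E}; {A, E}⁺ = {A, E}; {A, B}⁺ = {A, B} — none reach the full schema.

{B, C}, {A, B, D}, {A, B, E}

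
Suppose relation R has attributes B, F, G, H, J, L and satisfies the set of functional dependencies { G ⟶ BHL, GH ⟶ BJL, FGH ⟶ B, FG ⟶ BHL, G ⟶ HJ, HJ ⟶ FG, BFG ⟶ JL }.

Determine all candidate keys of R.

{G}⁺: G→BHL adds B, H, L; GH→BJL adds J; HJ→FG adds F → {B, F, G, H, J, L}.
{H, J}⁺: HJ→FG adds F, G; G→BHL adds B, L → {B, F, G, H, J, L}.

{G}, {H, J}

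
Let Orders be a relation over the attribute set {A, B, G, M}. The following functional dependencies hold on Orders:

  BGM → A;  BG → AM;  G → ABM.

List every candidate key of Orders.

(G)

Attribute G never appears on the right-hand side of any dependency, so G must belong to every candidate key.
{G}⁺ = {A, B, G, M}, which is all of the schema, so {G} is the only candidate key.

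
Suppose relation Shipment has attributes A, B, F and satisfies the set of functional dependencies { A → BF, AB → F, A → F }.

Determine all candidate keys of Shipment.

Attribute A never appears on the right-hand side of any dependency, so A must belong to every candidate key.
{A}⁺ = {A, B, F}, which is all of the schema, so {A} is the only candidate key.

{A}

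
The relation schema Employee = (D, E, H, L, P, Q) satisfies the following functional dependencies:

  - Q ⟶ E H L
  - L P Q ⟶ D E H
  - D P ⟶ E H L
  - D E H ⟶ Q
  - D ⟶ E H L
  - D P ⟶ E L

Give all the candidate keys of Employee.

{D, P}, {P, Q}

Attribute P never appears on the right-hand side of any dependency, so P must belong to every candidate key.
{P}⁺ = {P}, which is not all of the schema, so we must add further attributes.
{D, P}⁺: DP→EHL adds E, H, L; DEH→Q adds Q → {D, E, H, L, P, Q}. Minimal: {P}⁺ = {P}; {D}⁺ = {D, E, H, L, Q} — none reach the full schema.
{P, Q}⁺: Q→EHL adds E, H, L; LPQ→DEH adds D → {D, E, H, L, P, Q}. Minimal: {Q}⁺ = {E, H, L, Q}; {P}⁺ = {P} — none reach the full schema.
Any other superkey contains one of these as a subset, so there are no further candidate keys.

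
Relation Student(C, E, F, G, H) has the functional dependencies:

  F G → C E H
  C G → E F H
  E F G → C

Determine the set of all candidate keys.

{C, G}, {F, G}

Attribute G never appears on the right-hand side of any dependency, so G must belong to every candidate key.
{G}⁺ = {G}, which is not all of the schema, so we must add further attributes.
{C, G}⁺: CG→EFH adds E, F, H → {C, E, F, G, H}.
{F, G}⁺: FG→CEH adds C, E, H → {C, E, F, G, H}.
Any other superkey contains one of these as a subset, so there are no further candidate keys.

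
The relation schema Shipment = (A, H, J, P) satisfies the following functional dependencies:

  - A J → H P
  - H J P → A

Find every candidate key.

Attribute J never appears on the right-hand side of any dependency, so J must belong to every candidate key.
{J}⁺ = {J}, which is not all of the schema, so we must add further attributes.
{A, J}⁺: AJ→HP adds H, P → {A, H, J, P}. Minimal: {J}⁺ = {J}; {A}⁺ = {A} — none reach the full schema.
{H, J, P}⁺: HJP→A adds A → {A, H, J, P}. Minimal: {J, P}⁺ = {J, P}; {H, P}⁺ = {H, P}; {H, J}⁺ = {H, J} — none reach the full schema.

{A, J}, {H, J, P}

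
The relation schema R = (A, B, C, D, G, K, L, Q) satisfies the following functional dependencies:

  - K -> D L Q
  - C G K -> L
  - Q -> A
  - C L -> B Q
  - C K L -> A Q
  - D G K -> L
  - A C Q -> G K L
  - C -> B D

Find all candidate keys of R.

{C, K}; {C, L}; {C, Q}

Attribute C never appears on the right-hand side of any dependency, so C must belong to every candidate key.
{C}⁺ = {B, C, D}, which is not all of the schema, so we must add further attributes.
{C, K}⁺: K→DLQ adds D, L, Q; Q→A adds A; CL→BQ adds B; ACQ→GKL adds G → {A, B, C, D, G, K, L, Q}. Minimal: {K}⁺ = {A, D, K, L, Q}; {C}⁺ = {B, C, D} — none reach the full schema.
{C, L}⁺: CL→BQ adds B, Q; C→BD adds D; Q→A adds A; ACQ→GKL adds G, K → {A, B, C, D, G, K, L, Q}. Minimal: {L}⁺ = {L}; {C}⁺ = {B, C, D} — none reach the full schema.
{C, Q}⁺: Q→A adds A; ACQ→GKL adds G, K, L; C→BD adds B, D → {A, B, C, D, G, K, L, Q}. Minimal: {Q}⁺ = {A, Q}; {C}⁺ = {B, C, D} — none reach the full schema.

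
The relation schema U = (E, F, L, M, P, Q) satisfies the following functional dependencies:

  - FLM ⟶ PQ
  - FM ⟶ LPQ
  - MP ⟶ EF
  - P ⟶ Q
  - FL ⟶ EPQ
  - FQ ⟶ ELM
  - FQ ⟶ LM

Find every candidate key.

{F, L}⁺: FL→EPQ adds E, P, Q; FQ→ELM adds M → {E, F, L, M, P, Q}.
{F, M}⁺: FM→LPQ adds L, P, Q; MP→EF adds E → {E, F, L, M, P, Q}.
{F, P}⁺: P→Q adds Q; FQ→ELM adds E, L, M → {E, F, L, M, P, Q}.
{F, Q}⁺: FQ→ELM adds E, L, M; FLM→PQ adds P → {E, F, L, M, P, Q}.
{M, P}⁺: MP→EF adds E, F; P→Q adds Q; FQ→ELM adds L → {E, F, L, M, P, Q}.

FL, FM, FP, FQ, MP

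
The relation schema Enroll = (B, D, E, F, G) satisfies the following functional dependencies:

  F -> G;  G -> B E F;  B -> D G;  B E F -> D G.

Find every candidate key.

{B}⁺: B→DG adds D, G; G→BEF adds E, F → {B, D, E, F, G}.
{F}⁺: F→G adds G; G→BEF adds B, E; B→DG adds D → {B, D, E, F, G}.
{G}⁺: G→BEF adds B, E, F; B→DG adds D → {B, D, E, F, G}.
Any other superkey contains one of these as a subset, so there are no further candidate keys.

B, F, G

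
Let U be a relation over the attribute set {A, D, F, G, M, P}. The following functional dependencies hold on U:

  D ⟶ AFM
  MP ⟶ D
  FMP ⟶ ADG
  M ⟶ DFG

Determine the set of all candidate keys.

{D, P}, {M, P}

Attribute P never appears on the right-hand side of any dependency, so P must belong to every candidate key.
{P}⁺ = {P}, which is not all of the schema, so we must add further attributes.
{D, P}⁺: D→AFM adds A, F, M; FMP→ADG adds G → {A, D, F, G, M, P}.
{M, P}⁺: MP→D adds D; M→DFG adds F, G; D→AFM adds A → {A, D, F, G, M, P}.
Any other superkey contains one of these as a subset, so there are no further candidate keys.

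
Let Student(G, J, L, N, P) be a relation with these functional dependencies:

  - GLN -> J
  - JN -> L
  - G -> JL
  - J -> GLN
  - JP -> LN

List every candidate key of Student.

Attribute P never appears on the right-hand side of any dependency, so P must belong to every candidate key.
{P}⁺ = {P}, which is not all of the schema, so we must add further attributes.
{G, P}⁺: G→JL adds J, L; J→GLN adds N → {G, J, L, N, P}.
{J, P}⁺: J→GLN adds G, L, N → {G, J, L, N, P}.

{G, P}, {J, P}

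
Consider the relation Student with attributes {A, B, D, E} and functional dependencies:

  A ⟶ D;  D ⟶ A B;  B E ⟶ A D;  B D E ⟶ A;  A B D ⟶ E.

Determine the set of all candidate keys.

{A}⁺: A→D adds D; D→AB adds B; ABD→E adds E → {A, B, D, E}.
{D}⁺: D→AB adds A, B; ABD→E adds E → {A, B, D, E}.
{B, E}⁺: BE→AD adds A, D → {A, B, D, E}. Minimal: {E}⁺ = {E}; {B}⁺ = {B} — none reach the full schema.
Any other superkey contains one of these as a subset, so there are no further candidate keys.

(A); (D); (B, E)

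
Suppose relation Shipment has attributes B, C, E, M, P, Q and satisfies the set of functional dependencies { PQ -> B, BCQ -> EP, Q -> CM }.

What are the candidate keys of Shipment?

{B, Q}, {P, Q}

{B, Q}⁺: Q→CM adds C, M; BCQ→EP adds E, P → {B, C, E, M, P, Q}. Minimal: {Q}⁺ = {C, M, Q}; {B}⁺ = {B} — none reach the full schema.
{P, Q}⁺: PQ→B adds B; Q→CM adds C, M; BCQ→EP adds E → {B, C, E, M, P, Q}. Minimal: {Q}⁺ = {C, M, Q}; {P}⁺ = {P} — none reach the full schema.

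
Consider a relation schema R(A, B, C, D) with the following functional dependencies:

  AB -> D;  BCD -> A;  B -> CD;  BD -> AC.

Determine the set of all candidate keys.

{B}

Attribute B never appears on the right-hand side of any dependency, so B must belong to every candidate key.
{B}⁺ = {A, B, C, D}, which is all of the schema, so {B} is the only candidate key.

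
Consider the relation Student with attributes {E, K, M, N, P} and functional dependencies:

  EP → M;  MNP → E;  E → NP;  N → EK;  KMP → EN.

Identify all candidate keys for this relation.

{E}⁺: E→NP adds N, P; N→EK adds K; EP→M adds M → {E, K, M, N, P}.
{N}⁺: N→EK adds E, K; E→NP adds P; EP→M adds M → {E, K, M, N, P}.
{K, M, P}⁺: KMP→EN adds E, N → {E, K, M, N, P}. Minimal: {M, P}⁺ = {M, P}; {K, P}⁺ = {K, P}; {K, M}⁺ = {K, M} — none reach the full schema.

(E), (N), (K, M, P)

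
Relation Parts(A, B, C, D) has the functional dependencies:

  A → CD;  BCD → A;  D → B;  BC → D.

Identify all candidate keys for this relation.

{A}; {B, C}; {C, D}

{A}⁺: A→CD adds C, D; D→B adds B → {A, B, C, D}.
{B, C}⁺: BC→D adds D; BCD→A adds A → {A, B, C, D}. Minimal: {C}⁺ = {C}; {B}⁺ = {B} — none reach the full schema.
{C, D}⁺: D→B adds B; BCD→A adds A → {A, B, C, D}. Minimal: {D}⁺ = {B, D}; {C}⁺ = {C} — none reach the full schema.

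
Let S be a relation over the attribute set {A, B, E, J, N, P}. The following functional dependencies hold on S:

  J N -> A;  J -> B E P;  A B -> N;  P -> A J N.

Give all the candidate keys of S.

{J}⁺: J→BEP adds B, E, P; P→AJN adds A, N → {A, B, E, J, N, P}.
{P}⁺: P→AJN adds A, J, N; J→BEP adds B, E → {A, B, E, J, N, P}.
Any other superkey contains one of these as a subset, so there are no further candidate keys.

J; P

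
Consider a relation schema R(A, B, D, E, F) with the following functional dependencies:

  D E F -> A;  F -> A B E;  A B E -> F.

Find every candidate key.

{D, F}; {A, B, D, E}

Attribute D never appears on the right-hand side of any dependency, so D must belong to every candidate key.
{D}⁺ = {D}, which is not all of the schema, so we must add further attributes.
{D, F}⁺: F→ABE adds A, B, E → {A, B, D, E, F}. Minimal: {F}⁺ = {A, B, E, F}; {D}⁺ = {D} — none reach the full schema.
{A, B, D, E}⁺: ABE→F adds F → {A, B, D, E, F}. Minimal: {B, D, E}⁺ = {B, D, E}; {A, D, E}⁺ = {A, D, E}; {A, B, E}⁺ = {A, B, E, F}; … — none reach the full schema.
Any other superkey contains one of these as a subset, so there are no further candidate keys.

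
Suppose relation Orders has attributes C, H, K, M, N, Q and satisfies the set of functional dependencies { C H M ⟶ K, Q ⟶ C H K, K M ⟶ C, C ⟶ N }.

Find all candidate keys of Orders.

{M, Q}

Attributes M, Q never appear on any right-hand side, so every candidate key must contain {M, Q}.
{M, Q}⁺ = {C, H, K, M, N, Q}, which is all of the schema, so {M, Q} is the only candidate key.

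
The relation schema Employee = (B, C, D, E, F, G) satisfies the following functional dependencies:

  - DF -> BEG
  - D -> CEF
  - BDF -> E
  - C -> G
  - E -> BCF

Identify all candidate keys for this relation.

Attribute D never appears on the right-hand side of any dependency, so D must belong to every candidate key.
{D}⁺ = {B, C, D, E, F, G}, which is all of the schema, so {D} is the only candidate key.

{D}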